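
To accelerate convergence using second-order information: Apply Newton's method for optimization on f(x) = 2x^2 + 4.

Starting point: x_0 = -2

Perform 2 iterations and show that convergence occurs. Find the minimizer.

f(x) = 2x^2 + 4, f'(x) = 4x + (0), f''(x) = 4
Step 1: f'(-2) = -8, x_1 = -2 - -8/4 = 0
Step 2: f'(0) = 0, x_2 = 0 (converged)
Newton's method converges in 1 step for quadratics.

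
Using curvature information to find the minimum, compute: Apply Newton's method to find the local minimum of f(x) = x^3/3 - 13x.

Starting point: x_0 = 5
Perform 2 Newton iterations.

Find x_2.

f(x) = x^3/3 - 13x
f'(x) = x^2 - 13, f''(x) = 2x
Newton update: x_{n+1} = x_n - (x_n^2 - 13)/(2*x_n)
Step 1: x_0 = 5, f'=12, f''=10, x_1 = 19/5
Step 2: x_1 = 19/5, f'=36/25, f''=38/5, x_2 = 343/95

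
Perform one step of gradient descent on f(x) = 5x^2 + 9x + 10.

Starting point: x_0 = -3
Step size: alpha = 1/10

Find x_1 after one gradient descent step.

f(x) = 5x^2 + 9x + 10
f'(x) = 10x + 9
f'(-3) = 10*-3 + (9) = -21
x_1 = x_0 - alpha * f'(x_0) = -3 - 1/10 * -21 = -9/10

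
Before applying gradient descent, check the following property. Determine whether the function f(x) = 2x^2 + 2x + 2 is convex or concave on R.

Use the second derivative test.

f(x) = 2x^2 + 2x + 2
f'(x) = 4x + 2
f''(x) = 4
Since f''(x) = 4 > 0 for all x, f is convex on R.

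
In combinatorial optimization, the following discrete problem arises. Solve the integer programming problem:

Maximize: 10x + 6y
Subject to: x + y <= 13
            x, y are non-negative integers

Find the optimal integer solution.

Objective: 10x + 6y, constraint: x + y <= 13
Coefficient of x is 10 >= coefficient of y is 6, so allocate the entire budget to x.
Optimal: x = 13, y = 0, value = 130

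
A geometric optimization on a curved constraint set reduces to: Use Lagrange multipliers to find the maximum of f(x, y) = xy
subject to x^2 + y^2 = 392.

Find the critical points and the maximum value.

Lagrange conditions: y = 2*lambda*x and x = 2*lambda*y
If x = 0 then y = 0, violating the constraint, so x, y != 0.
Dividing: y/x = x/y => x^2 = y^2 => y = x or y = -x
Constraint: 2x^2 = 392 => x^2 = 196 => x = +/-14
Critical points: (14, 14), (-14, -14), (14, -14), (-14, 14)
  y = x:  xy = x^2 = 196  at (14, 14) and (-14, -14)
  y = -x: xy = -x^2 = -196 at (14, -14) and (-14, 14)
Maximum xy = 196 at (14, 14) and (-14, -14)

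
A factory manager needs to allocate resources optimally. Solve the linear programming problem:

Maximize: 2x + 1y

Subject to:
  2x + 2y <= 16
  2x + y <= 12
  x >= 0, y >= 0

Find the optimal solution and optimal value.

Feasible vertices: (0, 0), (0, 8), (4, 4), (6, 0)
Objective 2x + 1y at each:
  (0, 0): 0
  (0, 8): 8
  (4, 4): 12
  (6, 0): 12
Maximum is 12 at (4, 4).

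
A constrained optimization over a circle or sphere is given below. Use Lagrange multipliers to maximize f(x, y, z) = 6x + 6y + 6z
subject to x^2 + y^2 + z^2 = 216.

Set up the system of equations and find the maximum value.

Lagrange conditions: 6 = 2*lambda*x, 6 = 2*lambda*y, 6 = 2*lambda*z
So x:6 = y:6 = z:6, i.e. x = 6t, y = 6t, z = 6t
Constraint: t^2*(6^2 + 6^2 + 6^2) = 216
  t^2 * 108 = 216  =>  t = sqrt(2)
Maximum = 6*6t + 6*6t + 6*6t = 108*sqrt(2) = sqrt(23328)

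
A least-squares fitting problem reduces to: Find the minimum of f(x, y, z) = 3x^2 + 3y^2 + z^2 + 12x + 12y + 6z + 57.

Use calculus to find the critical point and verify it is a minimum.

f(x,y,z) = 3x^2 + 3y^2 + z^2 + 12x + 12y + 6z + 57
df/dx = 6x + (12) = 0 => x = -2
df/dy = 6y + (12) = 0 => y = -2
df/dz = 2z + (6) = 0 => z = -3
f(-2,-2,-3) = 3*(-2)^2 + 3*(-2)^2 + 1*(-3)^2 + 12*(-2) + 12*(-2) + 6*(-3) + 57 = 24
Hessian is diagonal with entries 6, 6, 2 > 0, confirmed minimum.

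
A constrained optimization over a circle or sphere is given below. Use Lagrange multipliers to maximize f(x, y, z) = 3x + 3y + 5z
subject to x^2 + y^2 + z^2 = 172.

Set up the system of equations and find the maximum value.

Lagrange conditions: 3 = 2*lambda*x, 3 = 2*lambda*y, 5 = 2*lambda*z
So x:3 = y:3 = z:5, i.e. x = 3t, y = 3t, z = 5t
Constraint: t^2*(3^2 + 3^2 + 5^2) = 172
  t^2 * 43 = 172  =>  t = sqrt(4)
Maximum = 3*3t + 3*3t + 5*5t = 43*sqrt(4) = 86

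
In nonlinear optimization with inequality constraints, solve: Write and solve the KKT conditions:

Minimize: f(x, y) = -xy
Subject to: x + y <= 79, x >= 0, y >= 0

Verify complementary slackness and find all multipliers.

Problem: min -xy s.t. x + y <= 79 (multiplier lambda), x >= 0 (mu_x), y >= 0 (mu_y)
KKT stationarity: -y + lambda - mu_x = 0, -x + lambda - mu_y = 0, with lambda, mu_x, mu_y >= 0
Complementary slackness: lambda*(x + y - 79) = 0, mu_x*x = 0, mu_y*y = 0
If lambda = 0: y = -mu_x <= 0 and x = -mu_y <= 0 force x = y = 0 with f = 0; but x = y = 79/2 is feasible with f = -6241/4 < 0, so this is not the minimum. Hence lambda > 0 and x + y = 79.
Try x > 0, y > 0 (so mu_x = mu_y = 0): y = lambda, x = lambda => x = y = lambda
x + y = 79 => 2*lambda = 79 => lambda = 79/2
x* = y* = 79/2 > 0, consistent with mu_x = mu_y = 0.
(Any feasible point with x = 0 or y = 0 has f = 0 > -6241/4, so the minimum is not on those boundaries.)
min(-xy) = -6241/4 (i.e. max xy = 6241/4)
Multipliers: lambda = 79/2, mu_x = 0, mu_y = 0
Complementary slackness: lambda*(x + y - 79) = 79/2*(79/2 + 79/2 - 79) = 0, mu_x*x = 0*79/2 = 0, mu_y*y = 0*79/2 = 0. Satisfied.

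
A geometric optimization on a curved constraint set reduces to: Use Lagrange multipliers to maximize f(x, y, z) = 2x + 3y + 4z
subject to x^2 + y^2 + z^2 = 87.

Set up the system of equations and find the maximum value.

Lagrange conditions: 2 = 2*lambda*x, 3 = 2*lambda*y, 4 = 2*lambda*z
So x:2 = y:3 = z:4, i.e. x = 2t, y = 3t, z = 4t
Constraint: t^2*(2^2 + 3^2 + 4^2) = 87
  t^2 * 29 = 87  =>  t = sqrt(3)
Maximum = 2*2t + 3*3t + 4*4t = 29*sqrt(3) = sqrt(2523)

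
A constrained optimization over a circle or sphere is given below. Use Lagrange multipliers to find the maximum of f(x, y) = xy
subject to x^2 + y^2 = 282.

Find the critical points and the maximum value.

Lagrange conditions: y = 2*lambda*x and x = 2*lambda*y
If x = 0 then y = 0, violating the constraint, so x, y != 0.
Dividing: y/x = x/y => x^2 = y^2 => y = x or y = -x
Constraint: 2x^2 = 282 => x^2 = 141 => x = +/-sqrt(141)
Critical points: (sqrt(141), sqrt(141)), (-sqrt(141), -sqrt(141)), (sqrt(141), -sqrt(141)), (-sqrt(141), sqrt(141))
  y = x:  xy = x^2 = 141  at (sqrt(141), sqrt(141)) and (-sqrt(141), -sqrt(141))
  y = -x: xy = -x^2 = -141 at (sqrt(141), -sqrt(141)) and (-sqrt(141), sqrt(141))
Maximum xy = 141 at (sqrt(141), sqrt(141)) and (-sqrt(141), -sqrt(141))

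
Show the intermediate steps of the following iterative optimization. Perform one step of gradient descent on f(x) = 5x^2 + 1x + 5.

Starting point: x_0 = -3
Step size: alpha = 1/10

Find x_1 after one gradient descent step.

f(x) = 5x^2 + 1x + 5
f'(x) = 10x + 1
f'(-3) = 10*-3 + (1) = -29
x_1 = x_0 - alpha * f'(x_0) = -3 - 1/10 * -29 = -1/10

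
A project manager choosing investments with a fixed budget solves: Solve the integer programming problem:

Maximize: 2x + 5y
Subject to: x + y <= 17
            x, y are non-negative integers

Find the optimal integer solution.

Objective: 2x + 5y, constraint: x + y <= 17
Coefficient of y is 5 > coefficient of x is 2, so allocate the entire budget to y.
Optimal: x = 0, y = 17, value = 85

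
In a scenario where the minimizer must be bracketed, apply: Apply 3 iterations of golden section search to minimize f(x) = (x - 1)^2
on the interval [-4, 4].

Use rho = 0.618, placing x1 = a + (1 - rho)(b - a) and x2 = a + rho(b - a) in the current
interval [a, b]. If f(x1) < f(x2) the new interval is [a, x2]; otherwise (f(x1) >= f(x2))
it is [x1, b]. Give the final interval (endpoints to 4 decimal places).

Golden section search for min of f(x) = (x - 1)^2 on [-4, 4].
Each step: x1 = a + (1 - rho)(b - a), x2 = a + rho(b - a); if f(x1) < f(x2) keep [a, x2], otherwise keep [x1, b].
Step 1: [-4.0000, 4.0000], x1=-0.9440 (f=3.7791), x2=0.9440 (f=0.0031); f(x1) > f(x2) => keep [-0.9440, 4.0000]
Step 2: [-0.9440, 4.0000], x1=0.9446 (f=0.0031), x2=2.1114 (f=1.2352); f(x1) < f(x2) => keep [-0.9440, 2.1114]
Step 3: [-0.9440, 2.1114], x1=0.2232 (f=0.6035), x2=0.9442 (f=0.0031); f(x1) > f(x2) => keep [0.2232, 2.1114]
Final interval: [0.2232, 2.1114]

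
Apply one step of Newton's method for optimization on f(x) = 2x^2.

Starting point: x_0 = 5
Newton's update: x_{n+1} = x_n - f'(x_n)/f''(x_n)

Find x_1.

f(x) = 2x^2
f'(x) = 4x + (0), f''(x) = 4
Newton step: x_1 = x_0 - f'(x_0)/f''(x_0)
f'(5) = 20
x_1 = 5 - 20/4 = 0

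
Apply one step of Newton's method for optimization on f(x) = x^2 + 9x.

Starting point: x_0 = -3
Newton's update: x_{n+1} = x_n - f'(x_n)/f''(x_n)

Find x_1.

f(x) = x^2 + 9x
f'(x) = 2x + (9), f''(x) = 2
Newton step: x_1 = x_0 - f'(x_0)/f''(x_0)
f'(-3) = 3
x_1 = -3 - 3/2 = -9/2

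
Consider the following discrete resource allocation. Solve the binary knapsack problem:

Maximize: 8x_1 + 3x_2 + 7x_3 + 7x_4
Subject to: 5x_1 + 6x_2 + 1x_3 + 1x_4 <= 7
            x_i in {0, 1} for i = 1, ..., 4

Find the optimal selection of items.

Items: item 1 (v=8, w=5), item 2 (v=3, w=6), item 3 (v=7, w=1), item 4 (v=7, w=1)
Capacity: 7
Checking all 16 subsets (w = total weight, v = total value):
  {}: w = 0, v = 0
  {1}: w = 5, v = 8
  {2}: w = 6, v = 3
  {3}: w = 1, v = 7
  {4}: w = 1, v = 7
  {1, 2}: w = 11 > 7, infeasible
  {1, 3}: w = 6, v = 15
  {1, 4}: w = 6, v = 15
  {2, 3}: w = 7, v = 10
  {2, 4}: w = 7, v = 10
  {3, 4}: w = 2, v = 14
  {1, 2, 3}: w = 12 > 7, infeasible
  {1, 2, 4}: w = 12 > 7, infeasible
  {1, 3, 4}: w = 7, v = 22
  {2, 3, 4}: w = 8 > 7, infeasible
  {1, 2, 3, 4}: w = 13 > 7, infeasible
Best feasible subset: items [1, 3, 4]
Total weight: 7 <= 7, total value: 22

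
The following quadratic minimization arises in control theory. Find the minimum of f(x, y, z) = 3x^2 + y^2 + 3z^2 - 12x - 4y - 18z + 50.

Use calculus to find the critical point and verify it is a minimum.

f(x,y,z) = 3x^2 + y^2 + 3z^2 - 12x - 4y - 18z + 50
df/dx = 6x + (-12) = 0 => x = 2
df/dy = 2y + (-4) = 0 => y = 2
df/dz = 6z + (-18) = 0 => z = 3
f(2,2,3) = 3*(2)^2 + 1*(2)^2 + 3*(3)^2 + -12*(2) + -4*(2) + -18*(3) + 50 = 7
Hessian is diagonal with entries 6, 2, 6 > 0, confirmed minimum.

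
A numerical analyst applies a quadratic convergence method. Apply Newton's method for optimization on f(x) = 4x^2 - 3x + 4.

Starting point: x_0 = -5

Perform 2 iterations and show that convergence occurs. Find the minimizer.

f(x) = 4x^2 - 3x + 4, f'(x) = 8x + (-3), f''(x) = 8
Step 1: f'(-5) = -43, x_1 = -5 - -43/8 = 3/8
Step 2: f'(3/8) = 0, x_2 = 3/8 (converged)
Newton's method converges in 1 step for quadratics.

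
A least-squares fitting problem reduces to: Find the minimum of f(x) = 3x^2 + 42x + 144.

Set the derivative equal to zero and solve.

f(x) = 3x^2 + 42x + 144
f'(x) = 6x + (42) = 0
x = -42/6 = -7
f(-7) = -3
Since f''(x) = 6 > 0, this is a minimum.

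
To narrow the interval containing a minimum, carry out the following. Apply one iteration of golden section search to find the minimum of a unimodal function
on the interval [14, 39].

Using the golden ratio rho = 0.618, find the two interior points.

Golden section search on [14, 39].
Golden ratio rho = 0.618 (approx).
Interior points:
  x_1 = 14 + (1-0.618)*25 = 23.5500
  x_2 = 14 + 0.618*25 = 29.4500
Compare f(x_1) and f(x_2) to determine which subinterval to keep.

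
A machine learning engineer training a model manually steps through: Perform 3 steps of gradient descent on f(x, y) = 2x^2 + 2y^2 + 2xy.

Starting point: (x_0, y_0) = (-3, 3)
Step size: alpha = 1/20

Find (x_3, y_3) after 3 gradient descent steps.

f(x,y) = 2x^2 + 2y^2 + 2xy
grad_x = 4x + 2y, grad_y = 4y + 2x
Step 1: grad = (-6, 6), (-27/10, 27/10)
Step 2: grad = (-27/5, 27/5), (-243/100, 243/100)
Step 3: grad = (-243/50, 243/50), (-2187/1000, 2187/1000)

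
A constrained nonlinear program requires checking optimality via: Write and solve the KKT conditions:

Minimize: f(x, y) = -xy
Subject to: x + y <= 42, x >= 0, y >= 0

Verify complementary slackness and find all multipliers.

Problem: min -xy s.t. x + y <= 42 (multiplier lambda), x >= 0 (mu_x), y >= 0 (mu_y)
KKT stationarity: -y + lambda - mu_x = 0, -x + lambda - mu_y = 0, with lambda, mu_x, mu_y >= 0
Complementary slackness: lambda*(x + y - 42) = 0, mu_x*x = 0, mu_y*y = 0
If lambda = 0: y = -mu_x <= 0 and x = -mu_y <= 0 force x = y = 0 with f = 0; but x = y = 21 is feasible with f = -441 < 0, so this is not the minimum. Hence lambda > 0 and x + y = 42.
Try x > 0, y > 0 (so mu_x = mu_y = 0): y = lambda, x = lambda => x = y = lambda
x + y = 42 => 2*lambda = 42 => lambda = 21
x* = y* = 21 > 0, consistent with mu_x = mu_y = 0.
(Any feasible point with x = 0 or y = 0 has f = 0 > -441, so the minimum is not on those boundaries.)
min(-xy) = -441 (i.e. max xy = 441)
Multipliers: lambda = 21, mu_x = 0, mu_y = 0
Complementary slackness: lambda*(x + y - 42) = 21*(21 + 21 - 42) = 0, mu_x*x = 0*21 = 0, mu_y*y = 0*21 = 0. Satisfied.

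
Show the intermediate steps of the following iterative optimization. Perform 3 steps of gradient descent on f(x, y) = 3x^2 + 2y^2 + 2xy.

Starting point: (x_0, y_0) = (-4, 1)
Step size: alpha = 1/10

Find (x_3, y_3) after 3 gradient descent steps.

f(x,y) = 3x^2 + 2y^2 + 2xy
grad_x = 6x + 2y, grad_y = 4y + 2x
Step 1: grad = (-22, -4), (-9/5, 7/5)
Step 2: grad = (-8, 2), (-1, 6/5)
Step 3: grad = (-18/5, 14/5), (-16/25, 23/25)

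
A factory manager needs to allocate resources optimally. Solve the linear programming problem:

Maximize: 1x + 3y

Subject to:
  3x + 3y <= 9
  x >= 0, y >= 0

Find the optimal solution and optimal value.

The feasible region has vertices at [(0, 0), (3, 0), (0, 3)].
Checking objective 1x + 3y at each vertex:
  (0, 0): 1*0 + 3*0 = 0
  (3, 0): 1*3 + 3*0 = 3
  (0, 3): 1*0 + 3*3 = 9
Maximum is 9 at (0, 3).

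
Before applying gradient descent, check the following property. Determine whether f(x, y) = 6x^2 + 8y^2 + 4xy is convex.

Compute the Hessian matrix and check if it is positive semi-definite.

f(x,y) = 6x^2 + 8y^2 + 4xy
Hessian H = [[12, 4], [4, 16]]
trace(H) = 28, det(H) = 176
Eigenvalues: (28 +/- sqrt(80)) / 2 = 18.47, 9.528
Since both eigenvalues > 0, f is convex.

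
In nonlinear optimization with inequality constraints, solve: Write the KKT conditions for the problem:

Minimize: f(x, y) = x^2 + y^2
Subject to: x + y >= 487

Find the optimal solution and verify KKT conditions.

KKT conditions for min x^2 + y^2 s.t. x + y >= 487:
Stationarity: 2x = mu, 2y = mu
So x = y = mu/2.
Complementary slackness: mu*(x + y - 487) = 0
Primal feasibility: x + y >= 487; dual feasibility: mu >= 0
If mu = 0 then x = y = 0, but 0 + 0 < 487 is infeasible, so the constraint is active.
Constraint active: x + y = 2*(mu/2) = 487 => mu = 487
x = y = 487/2, f = 237169/2
Verify: stationarity 2*(487/2) = 487 = mu; primal 487/2 + 487/2 = 487 >= 487; dual mu = 487 >= 0; complementary slackness 487*(487 - 487) = 0. All KKT conditions hold.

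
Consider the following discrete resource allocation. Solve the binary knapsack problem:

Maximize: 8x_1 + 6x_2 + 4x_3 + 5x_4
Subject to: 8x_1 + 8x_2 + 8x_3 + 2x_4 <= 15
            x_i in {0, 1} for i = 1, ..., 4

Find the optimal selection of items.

Items: item 1 (v=8, w=8), item 2 (v=6, w=8), item 3 (v=4, w=8), item 4 (v=5, w=2)
Capacity: 15
Checking all 16 subsets (w = total weight, v = total value):
  {}: w = 0, v = 0
  {1}: w = 8, v = 8
  {2}: w = 8, v = 6
  {3}: w = 8, v = 4
  {4}: w = 2, v = 5
  {1, 2}: w = 16 > 15, infeasible
  {1, 3}: w = 16 > 15, infeasible
  {1, 4}: w = 10, v = 13
  {2, 3}: w = 16 > 15, infeasible
  {2, 4}: w = 10, v = 11
  {3, 4}: w = 10, v = 9
  {1, 2, 3}: w = 24 > 15, infeasible
  {1, 2, 4}: w = 18 > 15, infeasible
  {1, 3, 4}: w = 18 > 15, infeasible
  {2, 3, 4}: w = 18 > 15, infeasible
  {1, 2, 3, 4}: w = 26 > 15, infeasible
Best feasible subset: items [1, 4]
Total weight: 10 <= 15, total value: 13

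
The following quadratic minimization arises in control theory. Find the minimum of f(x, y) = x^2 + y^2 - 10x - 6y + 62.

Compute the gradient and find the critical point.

f(x,y) = x^2 + y^2 - 10x - 6y + 62
df/dx = 2x + (-10) = 0  =>  x = 5
df/dy = 2y + (-6) = 0  =>  y = 3
f(5, 3) = 1*(5)^2 + 1*(3)^2 + -10*(5) + -6*(3) + 62 = 28
Hessian is diagonal with entries 2, 2 > 0, so this is a minimum.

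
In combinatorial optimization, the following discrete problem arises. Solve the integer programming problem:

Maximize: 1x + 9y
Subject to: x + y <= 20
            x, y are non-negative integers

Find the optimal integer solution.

Objective: 1x + 9y, constraint: x + y <= 20
Coefficient of y is 9 > coefficient of x is 1, so allocate the entire budget to y.
Optimal: x = 0, y = 20, value = 180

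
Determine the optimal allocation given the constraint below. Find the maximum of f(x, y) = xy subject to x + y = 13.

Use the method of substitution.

Substitute y = 13 - x into f(x,y) = xy:
g(x) = x(13 - x) = 13x - x^2
g'(x) = 13 - 2x = 0  =>  x = 13/2
y = 13 - 13/2 = 13/2
Maximum value = (13/2) * (13/2) = 169/4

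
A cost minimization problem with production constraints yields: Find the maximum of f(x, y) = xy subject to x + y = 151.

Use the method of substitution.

Substitute y = 151 - x into f(x,y) = xy:
g(x) = x(151 - x) = 151x - x^2
g'(x) = 151 - 2x = 0  =>  x = 151/2
y = 151 - 151/2 = 151/2
Maximum value = (151/2) * (151/2) = 22801/4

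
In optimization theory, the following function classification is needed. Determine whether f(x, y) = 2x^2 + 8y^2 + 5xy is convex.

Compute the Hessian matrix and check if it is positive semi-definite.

f(x,y) = 2x^2 + 8y^2 + 5xy
Hessian H = [[4, 5], [5, 16]]
trace(H) = 20, det(H) = 39
Eigenvalues: (20 +/- sqrt(244)) / 2 = 17.81, 2.19
Since both eigenvalues > 0, f is convex.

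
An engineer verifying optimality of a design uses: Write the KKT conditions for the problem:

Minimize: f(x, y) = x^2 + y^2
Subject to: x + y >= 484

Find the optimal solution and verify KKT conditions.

KKT conditions for min x^2 + y^2 s.t. x + y >= 484:
Stationarity: 2x = mu, 2y = mu
So x = y = mu/2.
Complementary slackness: mu*(x + y - 484) = 0
Primal feasibility: x + y >= 484; dual feasibility: mu >= 0
If mu = 0 then x = y = 0, but 0 + 0 < 484 is infeasible, so the constraint is active.
Constraint active: x + y = 2*(mu/2) = 484 => mu = 484
x = y = 242, f = 117128
Verify: stationarity 2*242 = 484 = mu; primal 242 + 242 = 484 >= 484; dual mu = 484 >= 0; complementary slackness 484*(484 - 484) = 0. All KKT conditions hold.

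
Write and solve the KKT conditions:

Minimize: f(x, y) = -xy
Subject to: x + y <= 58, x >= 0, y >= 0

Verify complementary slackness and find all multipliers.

Problem: min -xy s.t. x + y <= 58 (multiplier lambda), x >= 0 (mu_x), y >= 0 (mu_y)
KKT stationarity: -y + lambda - mu_x = 0, -x + lambda - mu_y = 0, with lambda, mu_x, mu_y >= 0
Complementary slackness: lambda*(x + y - 58) = 0, mu_x*x = 0, mu_y*y = 0
If lambda = 0: y = -mu_x <= 0 and x = -mu_y <= 0 force x = y = 0 with f = 0; but x = y = 29 is feasible with f = -841 < 0, so this is not the minimum. Hence lambda > 0 and x + y = 58.
Try x > 0, y > 0 (so mu_x = mu_y = 0): y = lambda, x = lambda => x = y = lambda
x + y = 58 => 2*lambda = 58 => lambda = 29
x* = y* = 29 > 0, consistent with mu_x = mu_y = 0.
(Any feasible point with x = 0 or y = 0 has f = 0 > -841, so the minimum is not on those boundaries.)
min(-xy) = -841 (i.e. max xy = 841)
Multipliers: lambda = 29, mu_x = 0, mu_y = 0
Complementary slackness: lambda*(x + y - 58) = 29*(29 + 29 - 58) = 0, mu_x*x = 0*29 = 0, mu_y*y = 0*29 = 0. Satisfied.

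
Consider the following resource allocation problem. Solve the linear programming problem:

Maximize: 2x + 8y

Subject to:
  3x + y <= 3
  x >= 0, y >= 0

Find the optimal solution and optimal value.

The feasible region has vertices at [(0, 0), (1, 0), (0, 3)].
Checking objective 2x + 8y at each vertex:
  (0, 0): 2*0 + 8*0 = 0
  (1, 0): 2*1 + 8*0 = 2
  (0, 3): 2*0 + 8*3 = 24
Maximum is 24 at (0, 3).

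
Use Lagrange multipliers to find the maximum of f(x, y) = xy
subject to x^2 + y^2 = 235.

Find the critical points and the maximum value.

Lagrange conditions: y = 2*lambda*x and x = 2*lambda*y
If x = 0 then y = 0, violating the constraint, so x, y != 0.
Dividing: y/x = x/y => x^2 = y^2 => y = x or y = -x
Constraint: 2x^2 = 235 => x^2 = 235/2 => x = +/-sqrt(235/2)
Critical points: (sqrt(235/2), sqrt(235/2)), (-sqrt(235/2), -sqrt(235/2)), (sqrt(235/2), -sqrt(235/2)), (-sqrt(235/2), sqrt(235/2))
  y = x:  xy = x^2 = 235/2  at (sqrt(235/2), sqrt(235/2)) and (-sqrt(235/2), -sqrt(235/2))
  y = -x: xy = -x^2 = -235/2 at (sqrt(235/2), -sqrt(235/2)) and (-sqrt(235/2), sqrt(235/2))
Maximum xy = 235/2 at (sqrt(235/2), sqrt(235/2)) and (-sqrt(235/2), -sqrt(235/2))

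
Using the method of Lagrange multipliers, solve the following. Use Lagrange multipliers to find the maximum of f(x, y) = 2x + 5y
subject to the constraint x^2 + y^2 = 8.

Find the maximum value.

Set up Lagrange conditions: grad f = lambda * grad g
  2 = 2*lambda*x
  5 = 2*lambda*y
From these: x/y = 2/5, so x = 2t, y = 5t for some t.
Substitute into constraint: (2t)^2 + (5t)^2 = 8
  t^2 * 29 = 8
  t = sqrt(8/29)
Maximum = 2*x + 5*y = (2^2 + 5^2)*t = 29 * sqrt(8/29) = sqrt(232)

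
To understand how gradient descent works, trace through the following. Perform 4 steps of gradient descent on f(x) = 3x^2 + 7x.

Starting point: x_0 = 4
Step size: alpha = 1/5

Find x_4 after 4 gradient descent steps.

f(x) = 3x^2 + 7x, f'(x) = 6x + (7)
Step 1: f'(4) = 31, x_1 = 4 - 1/5 * 31 = -11/5
Step 2: f'(-11/5) = -31/5, x_2 = -11/5 - 1/5 * -31/5 = -24/25
Step 3: f'(-24/25) = 31/25, x_3 = -24/25 - 1/5 * 31/25 = -151/125
Step 4: f'(-151/125) = -31/125, x_4 = -151/125 - 1/5 * -31/125 = -724/625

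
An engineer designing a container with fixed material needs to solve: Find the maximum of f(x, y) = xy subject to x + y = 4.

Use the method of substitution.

Substitute y = 4 - x into f(x,y) = xy:
g(x) = x(4 - x) = 4x - x^2
g'(x) = 4 - 2x = 0  =>  x = 2
y = 4 - 2 = 2
Maximum value = 2 * 2 = 4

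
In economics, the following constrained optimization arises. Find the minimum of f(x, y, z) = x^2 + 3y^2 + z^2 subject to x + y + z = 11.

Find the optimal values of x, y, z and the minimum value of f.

Using Lagrange multipliers on f = x^2 + 3y^2 + z^2 with constraint x + y + z = 11:
Conditions: 2*1*x = lambda, 2*3*y = lambda, 2*1*z = lambda
So x = lambda/2, y = lambda/6, z = lambda/2
Substituting into constraint: lambda * (7/6) = 11
lambda = 66/7
x = 33/7, y = 11/7, z = 33/7
Minimum value = 363/7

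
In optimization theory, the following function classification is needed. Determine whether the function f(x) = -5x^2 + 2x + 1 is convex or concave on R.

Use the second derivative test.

f(x) = -5x^2 + 2x + 1
f'(x) = -10x + 2
f''(x) = -10
Since f''(x) = -10 < 0 for all x, f is concave on R.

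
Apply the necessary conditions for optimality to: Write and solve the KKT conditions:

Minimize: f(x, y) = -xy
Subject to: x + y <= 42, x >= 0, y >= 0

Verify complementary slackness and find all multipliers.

Problem: min -xy s.t. x + y <= 42 (multiplier lambda), x >= 0 (mu_x), y >= 0 (mu_y)
KKT stationarity: -y + lambda - mu_x = 0, -x + lambda - mu_y = 0, with lambda, mu_x, mu_y >= 0
Complementary slackness: lambda*(x + y - 42) = 0, mu_x*x = 0, mu_y*y = 0
If lambda = 0: y = -mu_x <= 0 and x = -mu_y <= 0 force x = y = 0 with f = 0; but x = y = 21 is feasible with f = -441 < 0, so this is not the minimum. Hence lambda > 0 and x + y = 42.
Try x > 0, y > 0 (so mu_x = mu_y = 0): y = lambda, x = lambda => x = y = lambda
x + y = 42 => 2*lambda = 42 => lambda = 21
x* = y* = 21 > 0, consistent with mu_x = mu_y = 0.
(Any feasible point with x = 0 or y = 0 has f = 0 > -441, so the minimum is not on those boundaries.)
min(-xy) = -441 (i.e. max xy = 441)
Multipliers: lambda = 21, mu_x = 0, mu_y = 0
Complementary slackness: lambda*(x + y - 42) = 21*(21 + 21 - 42) = 0, mu_x*x = 0*21 = 0, mu_y*y = 0*21 = 0. Satisfied.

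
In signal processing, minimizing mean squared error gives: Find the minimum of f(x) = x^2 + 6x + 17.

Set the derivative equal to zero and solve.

f(x) = x^2 + 6x + 17
f'(x) = 2x + (6) = 0
x = -6/2 = -3
f(-3) = 8
Since f''(x) = 2 > 0, this is a minimum.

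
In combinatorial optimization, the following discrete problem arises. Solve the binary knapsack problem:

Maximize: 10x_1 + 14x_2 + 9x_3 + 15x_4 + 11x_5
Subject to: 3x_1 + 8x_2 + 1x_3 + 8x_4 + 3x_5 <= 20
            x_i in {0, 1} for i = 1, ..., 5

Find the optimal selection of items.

Items: item 1 (v=10, w=3), item 2 (v=14, w=8), item 3 (v=9, w=1), item 4 (v=15, w=8), item 5 (v=11, w=3)
Capacity: 20
Checking all 32 subsets (w = total weight, v = total value):
  {}: w = 0, v = 0
  {1}: w = 3, v = 10
  {2}: w = 8, v = 14
  {3}: w = 1, v = 9
  {4}: w = 8, v = 15
  {5}: w = 3, v = 11
  {1, 2}: w = 11, v = 24
  {1, 3}: w = 4, v = 19
  {1, 4}: w = 11, v = 25
  {1, 5}: w = 6, v = 21
  {2, 3}: w = 9, v = 23
  {2, 4}: w = 16, v = 29
  {2, 5}: w = 11, v = 25
  {3, 4}: w = 9, v = 24
  {3, 5}: w = 4, v = 20
  {4, 5}: w = 11, v = 26
  {1, 2, 3}: w = 12, v = 33
  {1, 2, 4}: w = 19, v = 39
  {1, 2, 5}: w = 14, v = 35
  {1, 3, 4}: w = 12, v = 34
  {1, 3, 5}: w = 7, v = 30
  {1, 4, 5}: w = 14, v = 36
  {2, 3, 4}: w = 17, v = 38
  {2, 3, 5}: w = 12, v = 34
  {2, 4, 5}: w = 19, v = 40
  {3, 4, 5}: w = 12, v = 35
  {1, 2, 3, 4}: w = 20, v = 48
  {1, 2, 3, 5}: w = 15, v = 44
  {1, 2, 4, 5}: w = 22 > 20, infeasible
  {1, 3, 4, 5}: w = 15, v = 45
  {2, 3, 4, 5}: w = 20, v = 49
  {1, 2, 3, 4, 5}: w = 23 > 20, infeasible
Best feasible subset: items [2, 3, 4, 5]
Total weight: 20 <= 20, total value: 49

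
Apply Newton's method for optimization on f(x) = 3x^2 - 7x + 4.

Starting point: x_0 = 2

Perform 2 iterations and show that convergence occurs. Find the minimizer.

f(x) = 3x^2 - 7x + 4, f'(x) = 6x + (-7), f''(x) = 6
Step 1: f'(2) = 5, x_1 = 2 - 5/6 = 7/6
Step 2: f'(7/6) = 0, x_2 = 7/6 (converged)
Newton's method converges in 1 step for quadratics.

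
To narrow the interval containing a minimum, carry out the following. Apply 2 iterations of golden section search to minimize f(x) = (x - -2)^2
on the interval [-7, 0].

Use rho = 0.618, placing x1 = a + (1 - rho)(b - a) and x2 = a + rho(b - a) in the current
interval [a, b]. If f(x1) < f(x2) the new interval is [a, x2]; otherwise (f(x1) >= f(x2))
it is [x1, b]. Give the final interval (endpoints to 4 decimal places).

Golden section search for min of f(x) = (x - -2)^2 on [-7, 0].
Each step: x1 = a + (1 - rho)(b - a), x2 = a + rho(b - a); if f(x1) < f(x2) keep [a, x2], otherwise keep [x1, b].
Step 1: [-7.0000, 0.0000], x1=-4.3260 (f=5.4103), x2=-2.6740 (f=0.4543); f(x1) > f(x2) => keep [-4.3260, 0.0000]
Step 2: [-4.3260, 0.0000], x1=-2.6735 (f=0.4536), x2=-1.6525 (f=0.1207); f(x1) > f(x2) => keep [-2.6735, 0.0000]
Final interval: [-2.6735, 0.0000]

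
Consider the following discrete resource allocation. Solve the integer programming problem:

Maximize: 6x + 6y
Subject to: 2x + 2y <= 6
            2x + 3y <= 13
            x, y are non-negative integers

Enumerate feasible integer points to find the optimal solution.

Constraint 1: 2x + 2y <= 6
Constraint 2: 2x + 3y <= 13
Feasible x range (need y >= 0): 0 <= x <= min(6/2, 13/2) => x in {0, ..., 3}.
Enumerate feasible integer points row by row (the coefficient of y is 6 > 0, so for each x the largest feasible y gives the best value):
  x = 0: y <= min((6 - 2*0)/2, (13 - 2*0)/3) => y in {0, ..., 3}; best 6*0 + 6*3 = 18
  x = 1: y <= min((6 - 2*1)/2, (13 - 2*1)/3) => y in {0, ..., 2}; best 6*1 + 6*2 = 18
  x = 2: y <= min((6 - 2*2)/2, (13 - 2*2)/3) => y in {0, ..., 1}; best 6*2 + 6*1 = 18
  x = 3: y <= min((6 - 2*3)/2, (13 - 2*3)/3) => y in {0}; best 6*3 + 6*0 = 18
The maximum 6x + 6y = 18 is achieved at x = 0, y = 3.
(The same value 18 is also attained at (1, 2), (2, 1), (3, 0).)
Check: 2*0 + 2*3 = 6 <= 6 and 2*0 + 3*3 = 9 <= 13.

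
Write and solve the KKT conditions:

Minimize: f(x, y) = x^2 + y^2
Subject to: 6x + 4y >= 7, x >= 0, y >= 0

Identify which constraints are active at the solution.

KKT conditions for min x^2 + y^2 s.t. 6x + 4y >= 7, x >= 0, y >= 0:
Stationarity: 2x = mu*6 + mu_x, 2y = mu*4 + mu_y, with mu, mu_x, mu_y >= 0
Complementary slackness: mu*(6x + 4y - 7) = 0, mu_x*x = 0, mu_y*y = 0
(0, 0) is infeasible (6*0 + 4*0 < 7), so if mu = 0 stationarity would force x = mu_x/2 >= 0, y = mu_y/2 >= 0 with mu_x*x = mu_y*y = 0, i.e. x = y = 0: contradiction. Hence mu > 0 and 6x + 4y = 7 is active.
Try x > 0, y > 0 (so mu_x = mu_y = 0): x = 6*mu/2, y = 4*mu/2
Substitute: 6*(6*mu/2) + 4*(4*mu/2) = 7
  mu*52/2 = 7 => mu = 7/26
x* = 21/26 > 0, y* = 7/13 > 0, consistent with mu_x = mu_y = 0.
f is convex and the constraints are linear, so this KKT point is the global minimum.
f* = 49/52
Active constraints: 6x + 4y >= 7 (holds with equality, mu = 7/26 > 0); x >= 0 and y >= 0 are inactive (mu_x = mu_y = 0).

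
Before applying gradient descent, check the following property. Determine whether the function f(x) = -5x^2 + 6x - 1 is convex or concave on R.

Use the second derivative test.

f(x) = -5x^2 + 6x - 1
f'(x) = -10x + 6
f''(x) = -10
Since f''(x) = -10 < 0 for all x, f is concave on R.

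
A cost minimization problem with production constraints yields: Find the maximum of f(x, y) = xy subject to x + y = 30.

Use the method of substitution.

Substitute y = 30 - x into f(x,y) = xy:
g(x) = x(30 - x) = 30x - x^2
g'(x) = 30 - 2x = 0  =>  x = 15
y = 30 - 15 = 15
Maximum value = 15 * 15 = 225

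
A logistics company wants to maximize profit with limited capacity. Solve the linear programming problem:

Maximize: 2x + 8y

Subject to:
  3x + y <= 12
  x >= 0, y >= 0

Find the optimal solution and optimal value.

The feasible region has vertices at [(0, 0), (4, 0), (0, 12)].
Checking objective 2x + 8y at each vertex:
  (0, 0): 2*0 + 8*0 = 0
  (4, 0): 2*4 + 8*0 = 8
  (0, 12): 2*0 + 8*12 = 96
Maximum is 96 at (0, 12).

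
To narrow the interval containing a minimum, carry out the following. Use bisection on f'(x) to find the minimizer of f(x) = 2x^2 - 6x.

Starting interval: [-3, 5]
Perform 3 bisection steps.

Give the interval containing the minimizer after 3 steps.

Finding critical point of f(x) = 2x^2 - 6x using bisection on f'(x) = 4x + -6.
f'(x) = 0 when x = 3/2.
Starting interval: [-3, 5]
Step 1: mid = 1, f'(mid) = -2, new interval = [1, 5]
Step 2: mid = 3, f'(mid) = 6, new interval = [1, 3]
Step 3: mid = 2, f'(mid) = 2, new interval = [1, 2]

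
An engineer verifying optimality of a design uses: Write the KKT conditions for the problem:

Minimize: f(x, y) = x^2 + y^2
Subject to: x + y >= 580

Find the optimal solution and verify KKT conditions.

KKT conditions for min x^2 + y^2 s.t. x + y >= 580:
Stationarity: 2x = mu, 2y = mu
So x = y = mu/2.
Complementary slackness: mu*(x + y - 580) = 0
Primal feasibility: x + y >= 580; dual feasibility: mu >= 0
If mu = 0 then x = y = 0, but 0 + 0 < 580 is infeasible, so the constraint is active.
Constraint active: x + y = 2*(mu/2) = 580 => mu = 580
x = y = 290, f = 168200
Verify: stationarity 2*290 = 580 = mu; primal 290 + 290 = 580 >= 580; dual mu = 580 >= 0; complementary slackness 580*(580 - 580) = 0. All KKT conditions hold.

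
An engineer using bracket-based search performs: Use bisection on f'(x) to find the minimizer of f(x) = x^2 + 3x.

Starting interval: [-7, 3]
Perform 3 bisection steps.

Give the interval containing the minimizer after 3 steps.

Finding critical point of f(x) = x^2 + 3x using bisection on f'(x) = 2x + 3.
f'(x) = 0 when x = -3/2.
Starting interval: [-7, 3]
Step 1: mid = -2, f'(mid) = -1, new interval = [-2, 3]
Step 2: mid = 1/2, f'(mid) = 4, new interval = [-2, 1/2]
Step 3: mid = -3/4, f'(mid) = 3/2, new interval = [-2, -3/4]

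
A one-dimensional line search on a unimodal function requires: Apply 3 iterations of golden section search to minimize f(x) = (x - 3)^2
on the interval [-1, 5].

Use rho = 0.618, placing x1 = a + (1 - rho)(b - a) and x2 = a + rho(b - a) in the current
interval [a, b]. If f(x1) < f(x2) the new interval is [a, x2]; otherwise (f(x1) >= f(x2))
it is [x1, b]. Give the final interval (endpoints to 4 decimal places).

Golden section search for min of f(x) = (x - 3)^2 on [-1, 5].
Each step: x1 = a + (1 - rho)(b - a), x2 = a + rho(b - a); if f(x1) < f(x2) keep [a, x2], otherwise keep [x1, b].
Step 1: [-1.0000, 5.0000], x1=1.2920 (f=2.9173), x2=2.7080 (f=0.0853); f(x1) > f(x2) => keep [1.2920, 5.0000]
Step 2: [1.2920, 5.0000], x1=2.7085 (f=0.0850), x2=3.5835 (f=0.3405); f(x1) < f(x2) => keep [1.2920, 3.5835]
Step 3: [1.2920, 3.5835], x1=2.1674 (f=0.6933), x2=2.7082 (f=0.0852); f(x1) > f(x2) => keep [2.1674, 3.5835]
Final interval: [2.1674, 3.5835]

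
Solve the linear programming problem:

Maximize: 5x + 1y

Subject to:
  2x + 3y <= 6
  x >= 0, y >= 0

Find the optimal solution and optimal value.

The feasible region has vertices at [(0, 0), (3, 0), (0, 2)].
Checking objective 5x + 1y at each vertex:
  (0, 0): 5*0 + 1*0 = 0
  (3, 0): 5*3 + 1*0 = 15
  (0, 2): 5*0 + 1*2 = 2
Maximum is 15 at (3, 0).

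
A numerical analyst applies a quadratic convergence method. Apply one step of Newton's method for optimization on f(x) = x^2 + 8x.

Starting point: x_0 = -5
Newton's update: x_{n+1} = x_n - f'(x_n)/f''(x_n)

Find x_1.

f(x) = x^2 + 8x
f'(x) = 2x + (8), f''(x) = 2
Newton step: x_1 = x_0 - f'(x_0)/f''(x_0)
f'(-5) = -2
x_1 = -5 - -2/2 = -4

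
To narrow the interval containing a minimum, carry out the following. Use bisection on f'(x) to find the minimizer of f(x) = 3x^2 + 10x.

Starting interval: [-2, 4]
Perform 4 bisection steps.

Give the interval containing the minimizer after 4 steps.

Finding critical point of f(x) = 3x^2 + 10x using bisection on f'(x) = 6x + 10.
f'(x) = 0 when x = -5/3.
Starting interval: [-2, 4]
Step 1: mid = 1, f'(mid) = 16, new interval = [-2, 1]
Step 2: mid = -1/2, f'(mid) = 7, new interval = [-2, -1/2]
Step 3: mid = -5/4, f'(mid) = 5/2, new interval = [-2, -5/4]
Step 4: mid = -13/8, f'(mid) = 1/4, new interval = [-2, -13/8]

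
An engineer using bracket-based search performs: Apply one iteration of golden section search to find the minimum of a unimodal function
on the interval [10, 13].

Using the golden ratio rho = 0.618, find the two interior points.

Golden section search on [10, 13].
Golden ratio rho = 0.618 (approx).
Interior points:
  x_1 = 10 + (1-0.618)*3 = 11.1460
  x_2 = 10 + 0.618*3 = 11.8540
Compare f(x_1) and f(x_2) to determine which subinterval to keep.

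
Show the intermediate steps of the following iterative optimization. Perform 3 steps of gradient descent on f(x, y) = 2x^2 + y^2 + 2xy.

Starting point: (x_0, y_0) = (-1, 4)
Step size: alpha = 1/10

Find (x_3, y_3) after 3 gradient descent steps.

f(x,y) = 2x^2 + y^2 + 2xy
grad_x = 4x + 2y, grad_y = 2y + 2x
Step 1: grad = (4, 6), (-7/5, 17/5)
Step 2: grad = (6/5, 4), (-38/25, 3)
Step 3: grad = (-2/25, 74/25), (-189/125, 338/125)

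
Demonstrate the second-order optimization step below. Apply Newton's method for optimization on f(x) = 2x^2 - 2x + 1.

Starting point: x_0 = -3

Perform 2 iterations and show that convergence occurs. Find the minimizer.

f(x) = 2x^2 - 2x + 1, f'(x) = 4x + (-2), f''(x) = 4
Step 1: f'(-3) = -14, x_1 = -3 - -14/4 = 1/2
Step 2: f'(1/2) = 0, x_2 = 1/2 (converged)
Newton's method converges in 1 step for quadratics.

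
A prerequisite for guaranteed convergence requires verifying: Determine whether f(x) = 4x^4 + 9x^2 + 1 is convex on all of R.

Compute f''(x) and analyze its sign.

f(x) = 4x^4 + 9x^2 + 1
f'(x) = 16x^3 + 18x
f''(x) = 48x^2 + 18
f''(x) = 48x^2 + 18 >= 18 > 0 for all x
Therefore, f is convex on R.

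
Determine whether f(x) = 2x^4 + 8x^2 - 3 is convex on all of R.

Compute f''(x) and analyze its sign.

f(x) = 2x^4 + 8x^2 - 3
f'(x) = 8x^3 + 16x
f''(x) = 24x^2 + 16
f''(x) = 24x^2 + 16 >= 16 > 0 for all x
Therefore, f is convex on R.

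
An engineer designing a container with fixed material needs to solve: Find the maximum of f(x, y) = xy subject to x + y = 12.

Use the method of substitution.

Substitute y = 12 - x into f(x,y) = xy:
g(x) = x(12 - x) = 12x - x^2
g'(x) = 12 - 2x = 0  =>  x = 6
y = 12 - 6 = 6
Maximum value = 6 * 6 = 36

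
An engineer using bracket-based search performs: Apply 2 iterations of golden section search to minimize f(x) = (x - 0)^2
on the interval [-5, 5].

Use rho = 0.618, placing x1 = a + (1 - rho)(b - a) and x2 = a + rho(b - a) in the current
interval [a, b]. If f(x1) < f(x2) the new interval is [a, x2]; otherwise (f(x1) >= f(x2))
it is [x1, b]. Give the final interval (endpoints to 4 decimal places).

Golden section search for min of f(x) = (x - 0)^2 on [-5, 5].
Each step: x1 = a + (1 - rho)(b - a), x2 = a + rho(b - a); if f(x1) < f(x2) keep [a, x2], otherwise keep [x1, b].
Step 1: [-5.0000, 5.0000], x1=-1.1800 (f=1.3924), x2=1.1800 (f=1.3924); f(x1) = f(x2) (tie, not '<') => keep [-1.1800, 5.0000]
Step 2: [-1.1800, 5.0000], x1=1.1808 (f=1.3942), x2=2.6392 (f=6.9656); f(x1) < f(x2) => keep [-1.1800, 2.6392]
Final interval: [-1.1800, 2.6392]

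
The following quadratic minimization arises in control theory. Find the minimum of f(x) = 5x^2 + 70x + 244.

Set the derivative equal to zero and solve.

f(x) = 5x^2 + 70x + 244
f'(x) = 10x + (70) = 0
x = -70/10 = -7
f(-7) = -1
Since f''(x) = 10 > 0, this is a minimum.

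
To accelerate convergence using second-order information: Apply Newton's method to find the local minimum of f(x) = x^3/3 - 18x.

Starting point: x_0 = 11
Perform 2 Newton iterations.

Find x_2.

f(x) = x^3/3 - 18x
f'(x) = x^2 - 18, f''(x) = 2x
Newton update: x_{n+1} = x_n - (x_n^2 - 18)/(2*x_n)
Step 1: x_0 = 11, f'=103, f''=22, x_1 = 139/22
Step 2: x_1 = 139/22, f'=10609/484, f''=139/11, x_2 = 28033/6116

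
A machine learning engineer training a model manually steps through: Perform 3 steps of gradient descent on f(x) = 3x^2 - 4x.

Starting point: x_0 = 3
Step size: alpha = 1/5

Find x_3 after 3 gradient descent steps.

f(x) = 3x^2 - 4x, f'(x) = 6x + (-4)
Step 1: f'(3) = 14, x_1 = 3 - 1/5 * 14 = 1/5
Step 2: f'(1/5) = -14/5, x_2 = 1/5 - 1/5 * -14/5 = 19/25
Step 3: f'(19/25) = 14/25, x_3 = 19/25 - 1/5 * 14/25 = 81/125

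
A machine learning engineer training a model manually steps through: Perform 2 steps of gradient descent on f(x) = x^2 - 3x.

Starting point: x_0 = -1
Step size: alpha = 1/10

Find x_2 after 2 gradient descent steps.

f(x) = x^2 - 3x, f'(x) = 2x + (-3)
Step 1: f'(-1) = -5, x_1 = -1 - 1/10 * -5 = -1/2
Step 2: f'(-1/2) = -4, x_2 = -1/2 - 1/10 * -4 = -1/10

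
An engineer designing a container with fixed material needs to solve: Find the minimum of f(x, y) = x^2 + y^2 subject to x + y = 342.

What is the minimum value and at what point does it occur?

Substitute y = 342 - x into f(x,y) = x^2 + y^2:
g(x) = x^2 + (342 - x)^2 = 2x^2 - 684x + 116964
g'(x) = 4x - 684 = 0  =>  x = 171
y = 342 - 171 = 171
Minimum value = 171^2 + 171^2 = 58482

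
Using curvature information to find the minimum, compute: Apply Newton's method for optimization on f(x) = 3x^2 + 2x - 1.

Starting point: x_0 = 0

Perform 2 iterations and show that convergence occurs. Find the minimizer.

f(x) = 3x^2 + 2x - 1, f'(x) = 6x + (2), f''(x) = 6
Step 1: f'(0) = 2, x_1 = 0 - 2/6 = -1/3
Step 2: f'(-1/3) = 0, x_2 = -1/3 (converged)
Newton's method converges in 1 step for quadratics.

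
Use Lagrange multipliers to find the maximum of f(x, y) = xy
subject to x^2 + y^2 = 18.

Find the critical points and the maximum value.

Lagrange conditions: y = 2*lambda*x and x = 2*lambda*y
If x = 0 then y = 0, violating the constraint, so x, y != 0.
Dividing: y/x = x/y => x^2 = y^2 => y = x or y = -x
Constraint: 2x^2 = 18 => x^2 = 9 => x = +/-3
Critical points: (3, 3), (-3, -3), (3, -3), (-3, 3)
  y = x:  xy = x^2 = 9  at (3, 3) and (-3, -3)
  y = -x: xy = -x^2 = -9 at (3, -3) and (-3, 3)
Maximum xy = 9 at (3, 3) and (-3, -3)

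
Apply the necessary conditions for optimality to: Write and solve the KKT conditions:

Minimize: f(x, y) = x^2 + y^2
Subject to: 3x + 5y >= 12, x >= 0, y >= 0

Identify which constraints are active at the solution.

KKT conditions for min x^2 + y^2 s.t. 3x + 5y >= 12, x >= 0, y >= 0:
Stationarity: 2x = mu*3 + mu_x, 2y = mu*5 + mu_y, with mu, mu_x, mu_y >= 0
Complementary slackness: mu*(3x + 5y - 12) = 0, mu_x*x = 0, mu_y*y = 0
(0, 0) is infeasible (3*0 + 5*0 < 12), so if mu = 0 stationarity would force x = mu_x/2 >= 0, y = mu_y/2 >= 0 with mu_x*x = mu_y*y = 0, i.e. x = y = 0: contradiction. Hence mu > 0 and 3x + 5y = 12 is active.
Try x > 0, y > 0 (so mu_x = mu_y = 0): x = 3*mu/2, y = 5*mu/2
Substitute: 3*(3*mu/2) + 5*(5*mu/2) = 12
  mu*34/2 = 12 => mu = 12/17
x* = 18/17 > 0, y* = 30/17 > 0, consistent with mu_x = mu_y = 0.
f is convex and the constraints are linear, so this KKT point is the global minimum.
f* = 72/17
Active constraints: 3x + 5y >= 12 (holds with equality, mu = 12/17 > 0); x >= 0 and y >= 0 are inactive (mu_x = mu_y = 0).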